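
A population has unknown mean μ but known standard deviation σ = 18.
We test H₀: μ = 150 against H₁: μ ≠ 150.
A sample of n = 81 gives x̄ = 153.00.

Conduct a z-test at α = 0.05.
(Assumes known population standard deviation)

Answer: z = 1.5000, fail to reject H₀

Derivation:
Standard error: SE = σ/√n = 18/√81 = 2.0000
z-statistic: z = (x̄ - μ₀)/SE = (153.00 - 150)/2.0000 = 1.5000
Critical value: ±1.960
p-value = 0.1336
Decision: fail to reject H₀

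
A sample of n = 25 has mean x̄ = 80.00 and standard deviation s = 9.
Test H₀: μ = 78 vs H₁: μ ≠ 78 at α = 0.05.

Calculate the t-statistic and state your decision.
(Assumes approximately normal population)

Answer: t = 1.1111, fail to reject H₀

Derivation:
df = n - 1 = 24
SE = s/√n = 9/√25 = 1.8000
t = (x̄ - μ₀)/SE = (80.00 - 78)/1.8000 = 1.1111
Critical value: t_{0.025,24} = ±2.064
p-value ≈ 0.2775
Decision: fail to reject H₀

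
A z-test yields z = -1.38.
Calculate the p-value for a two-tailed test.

Answer: p-value ≈ 0.1676

Derivation:
For z = -1.38:
p = 2×P(Z > |-1.38|) = 2×(1 - Φ(1.38)) = 0.1676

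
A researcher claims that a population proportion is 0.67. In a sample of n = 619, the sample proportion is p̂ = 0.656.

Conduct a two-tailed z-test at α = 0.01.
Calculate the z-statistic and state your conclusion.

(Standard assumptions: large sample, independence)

Answer: z = -0.7408, fail to reject H₀

Derivation:
H₀: p = 0.67, H₁: p ≠ 0.67
Standard error: SE = √(p₀(1-p₀)/n) = √(0.67×0.33/619) = 0.018899
z-statistic: z = (p̂ - p₀)/SE = (0.656 - 0.67)/0.018899 = -0.7408
Critical value: z_0.005 = ±2.576
p-value = 0.4588
Decision: fail to reject H₀ at α = 0.01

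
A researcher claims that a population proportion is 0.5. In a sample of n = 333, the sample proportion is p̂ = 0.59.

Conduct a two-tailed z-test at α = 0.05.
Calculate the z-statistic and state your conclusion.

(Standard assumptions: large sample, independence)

H₀: p = 0.5, H₁: p ≠ 0.5
Standard error: SE = √(p₀(1-p₀)/n) = √(0.5×0.5/333) = 0.027400
z-statistic: z = (p̂ - p₀)/SE = (0.59 - 0.5)/0.027400 = 3.2847
Critical value: z_0.025 = ±1.960
p-value = 0.0010
Decision: reject H₀ at α = 0.05

Answer: z = 3.2847, reject H₀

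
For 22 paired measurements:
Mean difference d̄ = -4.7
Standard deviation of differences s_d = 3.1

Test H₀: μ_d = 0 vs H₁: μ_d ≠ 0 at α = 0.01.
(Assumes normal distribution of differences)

df = n - 1 = 21
SE = s_d/√n = 3.1/√22 = 0.6609
t = d̄/SE = -4.7/0.6609 = -7.1115
Critical value: t_{0.005,21} = ±2.831
p-value < 0.0001
Decision: reject H₀

Answer: t = -7.1115, reject H₀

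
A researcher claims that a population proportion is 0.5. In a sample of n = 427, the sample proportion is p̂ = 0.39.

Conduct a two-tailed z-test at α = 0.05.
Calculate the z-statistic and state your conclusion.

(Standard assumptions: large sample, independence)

H₀: p = 0.5, H₁: p ≠ 0.5
Standard error: SE = √(p₀(1-p₀)/n) = √(0.5×0.5/427) = 0.024197
z-statistic: z = (p̂ - p₀)/SE = (0.39 - 0.5)/0.024197 = -4.5460
Critical value: z_0.025 = ±1.960
p-value < 0.0001
Decision: reject H₀ at α = 0.05

Answer: z = -4.5460, reject H₀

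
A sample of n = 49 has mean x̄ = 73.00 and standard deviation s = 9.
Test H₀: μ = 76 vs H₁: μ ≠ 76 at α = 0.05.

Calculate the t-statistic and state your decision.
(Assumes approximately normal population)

df = n - 1 = 48
SE = s/√n = 9/√49 = 1.2857
t = (x̄ - μ₀)/SE = (73.00 - 76)/1.2857 = -2.3334
Critical value: t_{0.025,48} = ±2.011
p-value ≈ 0.0239
Decision: reject H₀

Answer: t = -2.3334, reject H₀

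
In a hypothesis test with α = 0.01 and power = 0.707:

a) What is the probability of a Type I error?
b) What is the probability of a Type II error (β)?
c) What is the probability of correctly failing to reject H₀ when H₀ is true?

Answer: a) 0.01, b) 0.293, c) 0.99

Derivation:
a) Type I error probability = α = 0.01
b) Power = P(reject H₀ | H₁ true) = 1 - β = 0.707, so Type II error probability = β = 1 - Power = 0.293
c) P(fail to reject H₀ | H₀ true) = 1 - α = 0.99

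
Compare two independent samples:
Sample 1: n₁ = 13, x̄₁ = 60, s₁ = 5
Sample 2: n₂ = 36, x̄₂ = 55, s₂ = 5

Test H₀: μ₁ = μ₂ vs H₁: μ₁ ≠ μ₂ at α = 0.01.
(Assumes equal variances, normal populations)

Answer: t = 3.0904, reject H₀

Derivation:
Pooled variance: s²_p = [12×5² + 35×5²]/(47) = 25.0000
s_p = 5.0000
SE = s_p×√(1/n₁ + 1/n₂) = 5.0000×√(1/13 + 1/36) = 1.6179
t = (x̄₁ - x̄₂)/SE = (60 - 55)/1.6179 = 3.0904
df = 47, t-critical = ±2.685
Decision: reject H₀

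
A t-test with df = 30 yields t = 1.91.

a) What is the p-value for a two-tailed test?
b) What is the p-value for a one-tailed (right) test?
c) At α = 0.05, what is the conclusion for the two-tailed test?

Answer: a) 0.0657, b) 0.0329, c) fail to reject H₀

Derivation:
Using t-distribution with df = 30:
a) Two-tailed: p = 2×P(T > 1.91) = 0.0657
b) One-tailed: p = P(T > 1.91) = 0.0329
c) 0.0657 ≥ 0.05, fail to reject H₀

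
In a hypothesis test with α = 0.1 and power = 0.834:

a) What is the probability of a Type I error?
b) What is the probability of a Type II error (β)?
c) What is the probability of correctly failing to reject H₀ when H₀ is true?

Answer: a) 0.1, b) 0.166, c) 0.9

Derivation:
a) Type I error probability = α = 0.1
b) Power = P(reject H₀ | H₁ true) = 1 - β = 0.834, so Type II error probability = β = 1 - Power = 0.166
c) P(fail to reject H₀ | H₀ true) = 1 - α = 0.9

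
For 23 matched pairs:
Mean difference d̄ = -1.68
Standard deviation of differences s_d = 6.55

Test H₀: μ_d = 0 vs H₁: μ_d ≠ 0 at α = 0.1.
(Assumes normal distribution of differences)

Answer: t = -1.2300, fail to reject H₀

Derivation:
df = n - 1 = 22
SE = s_d/√n = 6.55/√23 = 1.3658
t = d̄/SE = -1.68/1.3658 = -1.2300
Critical value: t_{0.05,22} = ±1.717
p-value ≈ 0.2317
Decision: fail to reject H₀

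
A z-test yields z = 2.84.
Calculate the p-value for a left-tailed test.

For z = 2.84:
p = P(Z < 2.84) = Φ(2.84) = 0.9977

Answer: p-value ≈ 0.9977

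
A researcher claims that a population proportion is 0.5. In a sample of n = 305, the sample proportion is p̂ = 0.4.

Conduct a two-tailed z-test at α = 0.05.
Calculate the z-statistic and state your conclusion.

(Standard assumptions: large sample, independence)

H₀: p = 0.5, H₁: p ≠ 0.5
Standard error: SE = √(p₀(1-p₀)/n) = √(0.5×0.5/305) = 0.028630
z-statistic: z = (p̂ - p₀)/SE = (0.4 - 0.5)/0.028630 = -3.4928
Critical value: z_0.025 = ±1.960
p-value = 0.0005
Decision: reject H₀ at α = 0.05

Answer: z = -3.4928, reject H₀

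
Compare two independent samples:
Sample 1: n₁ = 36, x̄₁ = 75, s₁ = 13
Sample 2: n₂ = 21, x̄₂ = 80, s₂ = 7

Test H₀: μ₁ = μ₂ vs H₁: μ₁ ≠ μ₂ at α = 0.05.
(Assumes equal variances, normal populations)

Answer: t = -1.6263, fail to reject H₀

Derivation:
Pooled variance: s²_p = [35×13² + 20×7²]/(55) = 125.3636
s_p = 11.1966
SE = s_p×√(1/n₁ + 1/n₂) = 11.1966×√(1/36 + 1/21) = 3.0744
t = (x̄₁ - x̄₂)/SE = (75 - 80)/3.0744 = -1.6263
df = 55, t-critical = ±2.004
Decision: fail to reject H₀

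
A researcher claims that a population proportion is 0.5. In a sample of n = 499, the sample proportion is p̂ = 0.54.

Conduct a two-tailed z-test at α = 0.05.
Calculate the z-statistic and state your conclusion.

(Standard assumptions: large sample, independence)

Answer: z = 1.7871, fail to reject H₀

Derivation:
H₀: p = 0.5, H₁: p ≠ 0.5
Standard error: SE = √(p₀(1-p₀)/n) = √(0.5×0.5/499) = 0.022383
z-statistic: z = (p̂ - p₀)/SE = (0.54 - 0.5)/0.022383 = 1.7871
Critical value: z_0.025 = ±1.960
p-value = 0.0739
Decision: fail to reject H₀ at α = 0.05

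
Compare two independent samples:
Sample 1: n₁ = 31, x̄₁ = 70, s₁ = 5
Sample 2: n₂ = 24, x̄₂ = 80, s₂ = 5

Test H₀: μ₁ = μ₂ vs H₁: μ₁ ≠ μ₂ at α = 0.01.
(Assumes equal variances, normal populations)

Pooled variance: s²_p = [30×5² + 23×5²]/(53) = 25.0000
s_p = 5.0000
SE = s_p×√(1/n₁ + 1/n₂) = 5.0000×√(1/31 + 1/24) = 1.3595
t = (x̄₁ - x̄₂)/SE = (70 - 80)/1.3595 = -7.3556
df = 53, t-critical = ±2.672
Decision: reject H₀

Answer: t = -7.3556, reject H₀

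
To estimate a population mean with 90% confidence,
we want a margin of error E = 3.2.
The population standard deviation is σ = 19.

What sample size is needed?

Answer: n = 96

Derivation:
z_0.05 = 1.645
n = (z×σ/E)² = (1.645×19/3.2)²
n = 95.3980
Round up: n = 96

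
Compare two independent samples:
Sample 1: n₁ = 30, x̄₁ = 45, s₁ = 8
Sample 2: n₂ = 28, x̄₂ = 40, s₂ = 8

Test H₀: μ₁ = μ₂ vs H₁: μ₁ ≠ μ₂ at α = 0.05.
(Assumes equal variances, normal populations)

Pooled variance: s²_p = [29×8² + 27×8²]/(56) = 64.0000
s_p = 8.0000
SE = s_p×√(1/n₁ + 1/n₂) = 8.0000×√(1/30 + 1/28) = 2.1022
t = (x̄₁ - x̄₂)/SE = (45 - 40)/2.1022 = 2.3785
df = 56, t-critical = ±2.003
Decision: reject H₀

Answer: t = 2.3785, reject H₀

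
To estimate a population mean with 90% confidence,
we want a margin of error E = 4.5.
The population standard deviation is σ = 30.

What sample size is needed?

z_0.05 = 1.645
n = (z×σ/E)² = (1.645×30/4.5)²
n = 120.2678
Round up: n = 121

Answer: n = 121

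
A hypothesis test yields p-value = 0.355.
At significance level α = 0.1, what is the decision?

Answer: fail to reject H₀

Derivation:
Compare p-value to α:
0.355 ≥ 0.1
Decision: fail to reject H₀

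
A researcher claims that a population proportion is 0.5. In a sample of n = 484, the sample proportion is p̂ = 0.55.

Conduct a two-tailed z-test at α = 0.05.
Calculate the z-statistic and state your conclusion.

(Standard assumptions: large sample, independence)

Answer: z = 2.2000, reject H₀

Derivation:
H₀: p = 0.5, H₁: p ≠ 0.5
Standard error: SE = √(p₀(1-p₀)/n) = √(0.5×0.5/484) = 0.022727
z-statistic: z = (p̂ - p₀)/SE = (0.55 - 0.5)/0.022727 = 2.2000
Critical value: z_0.025 = ±1.960
p-value = 0.0278
Decision: reject H₀ at α = 0.05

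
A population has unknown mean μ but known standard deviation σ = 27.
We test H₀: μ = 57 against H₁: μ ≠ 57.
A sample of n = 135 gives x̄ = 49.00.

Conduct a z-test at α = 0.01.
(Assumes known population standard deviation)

Answer: z = -3.4426, reject H₀

Derivation:
Standard error: SE = σ/√n = 27/√135 = 2.3238
z-statistic: z = (x̄ - μ₀)/SE = (49.00 - 57)/2.3238 = -3.4426
Critical value: ±2.576
p-value = 0.0006
Decision: reject H₀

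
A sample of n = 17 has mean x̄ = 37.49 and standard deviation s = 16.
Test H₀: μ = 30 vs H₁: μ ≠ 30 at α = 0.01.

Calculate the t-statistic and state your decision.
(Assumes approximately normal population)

df = n - 1 = 16
SE = s/√n = 16/√17 = 3.8806
t = (x̄ - μ₀)/SE = (37.49 - 30)/3.8806 = 1.9301
Critical value: t_{0.005,16} = ±2.921
p-value ≈ 0.0715
Decision: fail to reject H₀

Answer: t = 1.9301, fail to reject H₀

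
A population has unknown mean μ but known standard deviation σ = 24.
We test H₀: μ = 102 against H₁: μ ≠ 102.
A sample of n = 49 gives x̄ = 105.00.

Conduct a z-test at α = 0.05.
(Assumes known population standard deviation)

Answer: z = 0.8750, fail to reject H₀

Derivation:
Standard error: SE = σ/√n = 24/√49 = 3.4286
z-statistic: z = (x̄ - μ₀)/SE = (105.00 - 102)/3.4286 = 0.8750
Critical value: ±1.960
p-value = 0.3816
Decision: fail to reject H₀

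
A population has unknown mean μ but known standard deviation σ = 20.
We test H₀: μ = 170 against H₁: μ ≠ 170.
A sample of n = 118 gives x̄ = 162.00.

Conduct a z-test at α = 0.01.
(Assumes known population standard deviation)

Answer: z = -4.3452, reject H₀

Derivation:
Standard error: SE = σ/√n = 20/√118 = 1.8411
z-statistic: z = (x̄ - μ₀)/SE = (162.00 - 170)/1.8411 = -4.3452
Critical value: ±2.576
p-value < 0.0001
Decision: reject H₀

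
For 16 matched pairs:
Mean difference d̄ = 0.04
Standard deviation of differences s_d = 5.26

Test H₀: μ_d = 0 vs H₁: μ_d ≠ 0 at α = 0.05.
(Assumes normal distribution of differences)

Answer: t = 0.0304, fail to reject H₀

Derivation:
df = n - 1 = 15
SE = s_d/√n = 5.26/√16 = 1.3150
t = d̄/SE = 0.04/1.3150 = 0.0304
Critical value: t_{0.025,15} = ±2.131
p-value ≈ 0.9761
Decision: fail to reject H₀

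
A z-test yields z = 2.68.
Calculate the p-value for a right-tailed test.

Answer: p-value ≈ 0.0037

Derivation:
For z = 2.68:
p = P(Z > 2.68) = 1 - Φ(2.68) = 0.0037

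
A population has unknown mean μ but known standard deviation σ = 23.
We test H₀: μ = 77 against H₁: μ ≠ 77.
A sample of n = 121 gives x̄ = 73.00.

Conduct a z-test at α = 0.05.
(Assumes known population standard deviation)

Standard error: SE = σ/√n = 23/√121 = 2.0909
z-statistic: z = (x̄ - μ₀)/SE = (73.00 - 77)/2.0909 = -1.9131
Critical value: ±1.960
p-value = 0.0557
Decision: fail to reject H₀

Answer: z = -1.9131, fail to reject H₀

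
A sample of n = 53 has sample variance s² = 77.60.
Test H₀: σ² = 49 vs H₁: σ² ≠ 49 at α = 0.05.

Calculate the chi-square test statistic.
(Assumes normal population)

Answer: χ² = 82.3510, reject H₀

Derivation:
df = n - 1 = 52
χ² = (n-1)s²/σ₀² = 52×77.60/49 = 82.3510
Critical values: χ²_{0.975,52} = 33.968, χ²_{0.025,52} = 73.810
Rejection region: χ² < 33.968 or χ² > 73.810
Decision: reject H₀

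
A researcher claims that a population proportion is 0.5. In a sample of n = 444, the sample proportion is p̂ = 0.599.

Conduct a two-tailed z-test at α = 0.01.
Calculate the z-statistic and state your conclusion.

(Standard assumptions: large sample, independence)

H₀: p = 0.5, H₁: p ≠ 0.5
Standard error: SE = √(p₀(1-p₀)/n) = √(0.5×0.5/444) = 0.023729
z-statistic: z = (p̂ - p₀)/SE = (0.599 - 0.5)/0.023729 = 4.1721
Critical value: z_0.005 = ±2.576
p-value < 0.0001
Decision: reject H₀ at α = 0.01

Answer: z = 4.1721, reject H₀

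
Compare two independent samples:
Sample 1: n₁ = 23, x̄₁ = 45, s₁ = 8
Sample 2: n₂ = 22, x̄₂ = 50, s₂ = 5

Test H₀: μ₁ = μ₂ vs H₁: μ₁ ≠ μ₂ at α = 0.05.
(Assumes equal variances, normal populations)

Pooled variance: s²_p = [22×8² + 21×5²]/(43) = 44.9535
s_p = 6.7047
SE = s_p×√(1/n₁ + 1/n₂) = 6.7047×√(1/23 + 1/22) = 1.9994
t = (x̄₁ - x̄₂)/SE = (45 - 50)/1.9994 = -2.5008
df = 43, t-critical = ±2.017
Decision: reject H₀

Answer: t = -2.5008, reject H₀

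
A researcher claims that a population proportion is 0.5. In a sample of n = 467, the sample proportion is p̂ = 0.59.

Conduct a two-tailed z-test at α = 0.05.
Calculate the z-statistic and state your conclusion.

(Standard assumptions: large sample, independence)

H₀: p = 0.5, H₁: p ≠ 0.5
Standard error: SE = √(p₀(1-p₀)/n) = √(0.5×0.5/467) = 0.023137
z-statistic: z = (p̂ - p₀)/SE = (0.59 - 0.5)/0.023137 = 3.8899
Critical value: z_0.025 = ±1.960
p-value = 0.0001
Decision: reject H₀ at α = 0.05

Answer: z = 3.8899, reject H₀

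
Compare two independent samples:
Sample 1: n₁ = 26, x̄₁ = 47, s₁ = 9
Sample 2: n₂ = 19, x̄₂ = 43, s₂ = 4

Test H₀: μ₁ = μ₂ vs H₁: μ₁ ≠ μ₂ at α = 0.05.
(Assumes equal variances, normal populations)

Answer: t = 1.8070, fail to reject H₀

Derivation:
Pooled variance: s²_p = [25×9² + 18×4²]/(43) = 53.7907
s_p = 7.3342
SE = s_p×√(1/n₁ + 1/n₂) = 7.3342×√(1/26 + 1/19) = 2.2136
t = (x̄₁ - x̄₂)/SE = (47 - 43)/2.2136 = 1.8070
df = 43, t-critical = ±2.017
Decision: fail to reject H₀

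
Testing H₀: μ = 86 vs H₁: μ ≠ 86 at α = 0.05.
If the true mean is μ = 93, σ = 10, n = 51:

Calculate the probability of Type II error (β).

Answer: β ≈ 0.0012

Derivation:
SE = σ/√n = 10/√51 = 1.4003
Critical values: μ₀ ± z_0.025×SE = 86 ± 1.960×1.4003
Acceptance region: (83.2554, 88.7446)
Under H₁ (μ = 93): z_high = (88.7446 - 93)/1.4003 = -3.0389, z_low = (83.2554 - 93)/1.4003 = -6.9589
β = P(not reject | H₁) = Φ(-3.0389) - Φ(-6.9589) ≈ 0.0012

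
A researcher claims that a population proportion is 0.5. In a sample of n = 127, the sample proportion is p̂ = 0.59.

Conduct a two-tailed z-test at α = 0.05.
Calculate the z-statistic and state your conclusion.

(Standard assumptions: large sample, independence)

Answer: z = 2.0285, reject H₀

Derivation:
H₀: p = 0.5, H₁: p ≠ 0.5
Standard error: SE = √(p₀(1-p₀)/n) = √(0.5×0.5/127) = 0.044368
z-statistic: z = (p̂ - p₀)/SE = (0.59 - 0.5)/0.044368 = 2.0285
Critical value: z_0.025 = ±1.960
p-value = 0.0425
Decision: reject H₀ at α = 0.05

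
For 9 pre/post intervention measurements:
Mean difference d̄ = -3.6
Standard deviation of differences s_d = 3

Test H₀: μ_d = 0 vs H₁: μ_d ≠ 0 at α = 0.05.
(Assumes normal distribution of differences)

Answer: t = -3.6000, reject H₀

Derivation:
df = n - 1 = 8
SE = s_d/√n = 3/√9 = 1.0000
t = d̄/SE = -3.6/1.0000 = -3.6000
Critical value: t_{0.025,8} = ±2.306
p-value ≈ 0.0070
Decision: reject H₀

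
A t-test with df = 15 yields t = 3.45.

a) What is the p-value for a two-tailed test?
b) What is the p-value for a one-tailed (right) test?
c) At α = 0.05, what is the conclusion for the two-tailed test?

Using t-distribution with df = 15:
a) Two-tailed: p = 2×P(T > 3.45) = 0.0036
b) One-tailed: p = P(T > 3.45) = 0.0018
c) 0.0036 < 0.05, reject H₀

Answer: a) 0.0036, b) 0.0018, c) reject H₀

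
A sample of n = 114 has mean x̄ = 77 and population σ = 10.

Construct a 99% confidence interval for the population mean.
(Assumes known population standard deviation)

Answer: (74.5873, 79.4127)

Derivation:
Confidence level: 99%, α = 0.01
z_0.005 = 2.576
SE = σ/√n = 10/√114 = 0.9366
Margin of error = 2.576 × 0.9366 = 2.4127
CI: x̄ ± margin = 77 ± 2.4127
CI: (74.5873, 79.4127)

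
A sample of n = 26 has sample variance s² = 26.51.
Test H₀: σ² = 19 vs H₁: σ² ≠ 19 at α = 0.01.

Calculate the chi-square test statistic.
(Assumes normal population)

df = n - 1 = 25
χ² = (n-1)s²/σ₀² = 25×26.51/19 = 34.8816
Critical values: χ²_{0.995,25} = 10.520, χ²_{0.005,25} = 46.928
Rejection region: χ² < 10.520 or χ² > 46.928
Decision: fail to reject H₀

Answer: χ² = 34.8816, fail to reject H₀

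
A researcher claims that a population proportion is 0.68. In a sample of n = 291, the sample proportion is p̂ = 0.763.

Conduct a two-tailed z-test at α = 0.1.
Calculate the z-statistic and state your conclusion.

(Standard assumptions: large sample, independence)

Answer: z = 3.0353, reject H₀

Derivation:
H₀: p = 0.68, H₁: p ≠ 0.68
Standard error: SE = √(p₀(1-p₀)/n) = √(0.68×0.32/291) = 0.027345
z-statistic: z = (p̂ - p₀)/SE = (0.763 - 0.68)/0.027345 = 3.0353
Critical value: z_0.05 = ±1.645
p-value = 0.0024
Decision: reject H₀ at α = 0.1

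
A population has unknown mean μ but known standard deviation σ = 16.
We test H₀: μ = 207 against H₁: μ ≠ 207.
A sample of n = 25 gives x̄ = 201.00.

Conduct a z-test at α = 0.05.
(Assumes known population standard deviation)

Answer: z = -1.8750, fail to reject H₀

Derivation:
Standard error: SE = σ/√n = 16/√25 = 3.2000
z-statistic: z = (x̄ - μ₀)/SE = (201.00 - 207)/3.2000 = -1.8750
Critical value: ±1.960
p-value = 0.0608
Decision: fail to reject H₀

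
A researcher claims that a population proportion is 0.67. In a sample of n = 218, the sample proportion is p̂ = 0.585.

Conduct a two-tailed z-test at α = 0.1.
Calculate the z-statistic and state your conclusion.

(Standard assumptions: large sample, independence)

H₀: p = 0.67, H₁: p ≠ 0.67
Standard error: SE = √(p₀(1-p₀)/n) = √(0.67×0.33/218) = 0.031847
z-statistic: z = (p̂ - p₀)/SE = (0.585 - 0.67)/0.031847 = -2.6690
Critical value: z_0.05 = ±1.645
p-value = 0.0076
Decision: reject H₀ at α = 0.1

Answer: z = -2.6690, reject H₀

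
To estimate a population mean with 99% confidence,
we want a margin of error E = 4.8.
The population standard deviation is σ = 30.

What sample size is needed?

Answer: n = 260

Derivation:
z_0.005 = 2.576
n = (z×σ/E)² = (2.576×30/4.8)²
n = 259.2100
Round up: n = 260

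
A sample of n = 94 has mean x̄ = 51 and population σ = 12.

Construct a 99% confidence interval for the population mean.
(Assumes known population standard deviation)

Confidence level: 99%, α = 0.01
z_0.005 = 2.576
SE = σ/√n = 12/√94 = 1.2377
Margin of error = 2.576 × 1.2377 = 3.1883
CI: x̄ ± margin = 51 ± 3.1883
CI: (47.8117, 54.1883)

Answer: (47.8117, 54.1883)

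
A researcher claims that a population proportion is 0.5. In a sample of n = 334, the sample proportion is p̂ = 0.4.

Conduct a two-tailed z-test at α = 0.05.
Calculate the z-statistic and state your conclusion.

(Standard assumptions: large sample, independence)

Answer: z = -3.6551, reject H₀

Derivation:
H₀: p = 0.5, H₁: p ≠ 0.5
Standard error: SE = √(p₀(1-p₀)/n) = √(0.5×0.5/334) = 0.027359
z-statistic: z = (p̂ - p₀)/SE = (0.4 - 0.5)/0.027359 = -3.6551
Critical value: z_0.025 = ±1.960
p-value = 0.0003
Decision: reject H₀ at α = 0.05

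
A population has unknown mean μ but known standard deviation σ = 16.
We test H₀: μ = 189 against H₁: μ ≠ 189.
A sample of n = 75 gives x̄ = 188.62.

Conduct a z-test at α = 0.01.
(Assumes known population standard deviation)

Answer: z = -0.2057, fail to reject H₀

Derivation:
Standard error: SE = σ/√n = 16/√75 = 1.8475
z-statistic: z = (x̄ - μ₀)/SE = (188.62 - 189)/1.8475 = -0.2057
Critical value: ±2.576
p-value = 0.8370
Decision: fail to reject H₀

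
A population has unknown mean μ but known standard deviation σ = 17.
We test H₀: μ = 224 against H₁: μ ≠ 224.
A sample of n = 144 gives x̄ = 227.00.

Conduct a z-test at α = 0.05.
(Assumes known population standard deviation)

Answer: z = 2.1176, reject H₀

Derivation:
Standard error: SE = σ/√n = 17/√144 = 1.4167
z-statistic: z = (x̄ - μ₀)/SE = (227.00 - 224)/1.4167 = 2.1176
Critical value: ±1.960
p-value = 0.0342
Decision: reject H₀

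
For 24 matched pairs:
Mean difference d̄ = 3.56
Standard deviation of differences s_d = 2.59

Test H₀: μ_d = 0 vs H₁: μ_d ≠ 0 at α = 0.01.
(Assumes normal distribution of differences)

df = n - 1 = 23
SE = s_d/√n = 2.59/√24 = 0.5287
t = d̄/SE = 3.56/0.5287 = 6.7335
Critical value: t_{0.005,23} = ±2.807
p-value < 0.0001
Decision: reject H₀

Answer: t = 6.7335, reject H₀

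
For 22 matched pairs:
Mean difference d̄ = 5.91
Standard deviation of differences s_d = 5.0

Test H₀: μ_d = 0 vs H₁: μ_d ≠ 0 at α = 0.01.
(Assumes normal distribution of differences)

df = n - 1 = 21
SE = s_d/√n = 5.0/√22 = 1.0660
t = d̄/SE = 5.91/1.0660 = 5.5441
Critical value: t_{0.005,21} = ±2.831
p-value < 0.0001
Decision: reject H₀

Answer: t = 5.5441, reject H₀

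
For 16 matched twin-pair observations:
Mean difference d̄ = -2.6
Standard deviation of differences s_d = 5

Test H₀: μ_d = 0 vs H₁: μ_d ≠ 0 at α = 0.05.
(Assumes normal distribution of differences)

Answer: t = -2.0800, fail to reject H₀

Derivation:
df = n - 1 = 15
SE = s_d/√n = 5/√16 = 1.2500
t = d̄/SE = -2.6/1.2500 = -2.0800
Critical value: t_{0.025,15} = ±2.131
p-value ≈ 0.0551
Decision: fail to reject H₀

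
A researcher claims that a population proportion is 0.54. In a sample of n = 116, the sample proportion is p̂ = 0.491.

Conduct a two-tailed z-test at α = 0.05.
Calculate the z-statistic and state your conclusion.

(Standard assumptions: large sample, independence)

H₀: p = 0.54, H₁: p ≠ 0.54
Standard error: SE = √(p₀(1-p₀)/n) = √(0.54×0.46/116) = 0.046275
z-statistic: z = (p̂ - p₀)/SE = (0.491 - 0.54)/0.046275 = -1.0589
Critical value: z_0.025 = ±1.960
p-value = 0.2896
Decision: fail to reject H₀ at α = 0.05

Answer: z = -1.0589, fail to reject H₀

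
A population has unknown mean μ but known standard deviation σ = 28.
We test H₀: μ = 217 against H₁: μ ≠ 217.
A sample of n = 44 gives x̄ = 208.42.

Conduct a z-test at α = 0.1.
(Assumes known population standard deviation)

Standard error: SE = σ/√n = 28/√44 = 4.2212
z-statistic: z = (x̄ - μ₀)/SE = (208.42 - 217)/4.2212 = -2.0326
Critical value: ±1.645
p-value = 0.0421
Decision: reject H₀

Answer: z = -2.0326, reject H₀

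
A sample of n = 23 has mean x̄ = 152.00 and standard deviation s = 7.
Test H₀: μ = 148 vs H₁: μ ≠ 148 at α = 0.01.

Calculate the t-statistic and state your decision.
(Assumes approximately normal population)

df = n - 1 = 22
SE = s/√n = 7/√23 = 1.4596
t = (x̄ - μ₀)/SE = (152.00 - 148)/1.4596 = 2.7405
Critical value: t_{0.005,22} = ±2.819
p-value ≈ 0.0119
Decision: fail to reject H₀

Answer: t = 2.7405, fail to reject H₀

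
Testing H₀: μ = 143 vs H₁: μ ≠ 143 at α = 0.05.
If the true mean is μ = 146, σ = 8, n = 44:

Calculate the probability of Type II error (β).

Answer: β ≈ 0.2989

Derivation:
SE = σ/√n = 8/√44 = 1.2060
Critical values: μ₀ ± z_0.025×SE = 143 ± 1.960×1.2060
Acceptance region: (140.6362, 145.3638)
Under H₁ (μ = 146): z_high = (145.3638 - 146)/1.2060 = -0.5275, z_low = (140.6362 - 146)/1.2060 = -4.4476
β = P(not reject | H₁) = Φ(-0.5275) - Φ(-4.4476) ≈ 0.2989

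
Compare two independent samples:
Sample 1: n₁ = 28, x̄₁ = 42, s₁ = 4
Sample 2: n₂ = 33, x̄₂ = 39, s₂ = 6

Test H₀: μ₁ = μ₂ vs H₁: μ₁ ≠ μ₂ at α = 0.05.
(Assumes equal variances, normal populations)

Answer: t = 2.2534, reject H₀

Derivation:
Pooled variance: s²_p = [27×4² + 32×6²]/(59) = 26.8475
s_p = 5.1815
SE = s_p×√(1/n₁ + 1/n₂) = 5.1815×√(1/28 + 1/33) = 1.3313
t = (x̄₁ - x̄₂)/SE = (42 - 39)/1.3313 = 2.2534
df = 59, t-critical = ±2.001
Decision: reject H₀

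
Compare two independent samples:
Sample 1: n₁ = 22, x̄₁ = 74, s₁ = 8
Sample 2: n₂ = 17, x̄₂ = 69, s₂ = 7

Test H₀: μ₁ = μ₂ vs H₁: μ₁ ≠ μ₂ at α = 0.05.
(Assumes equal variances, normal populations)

Pooled variance: s²_p = [21×8² + 16×7²]/(37) = 57.5135
s_p = 7.5838
SE = s_p×√(1/n₁ + 1/n₂) = 7.5838×√(1/22 + 1/17) = 2.4490
t = (x̄₁ - x̄₂)/SE = (74 - 69)/2.4490 = 2.0416
df = 37, t-critical = ±2.026
Decision: reject H₀

Answer: t = 2.0416, reject H₀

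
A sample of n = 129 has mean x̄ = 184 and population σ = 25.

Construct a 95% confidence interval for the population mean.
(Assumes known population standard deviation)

Confidence level: 95%, α = 0.05
z_0.025 = 1.960
SE = σ/√n = 25/√129 = 2.2011
Margin of error = 1.960 × 2.2011 = 4.3142
CI: x̄ ± margin = 184 ± 4.3142
CI: (179.6858, 188.3142)

Answer: (179.6858, 188.3142)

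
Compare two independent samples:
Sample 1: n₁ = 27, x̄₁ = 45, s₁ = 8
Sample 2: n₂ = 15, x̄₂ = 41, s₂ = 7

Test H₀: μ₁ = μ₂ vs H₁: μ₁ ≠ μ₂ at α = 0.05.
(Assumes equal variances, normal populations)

Answer: t = 1.6205, fail to reject H₀

Derivation:
Pooled variance: s²_p = [26×8² + 14×7²]/(40) = 58.7500
s_p = 7.6649
SE = s_p×√(1/n₁ + 1/n₂) = 7.6649×√(1/27 + 1/15) = 2.4683
t = (x̄₁ - x̄₂)/SE = (45 - 41)/2.4683 = 1.6205
df = 40, t-critical = ±2.021
Decision: fail to reject H₀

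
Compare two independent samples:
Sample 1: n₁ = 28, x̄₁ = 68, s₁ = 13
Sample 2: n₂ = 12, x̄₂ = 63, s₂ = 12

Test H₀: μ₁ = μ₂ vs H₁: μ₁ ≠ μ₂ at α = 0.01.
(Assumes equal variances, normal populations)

Pooled variance: s²_p = [27×13² + 11×12²]/(38) = 161.7632
s_p = 12.7186
SE = s_p×√(1/n₁ + 1/n₂) = 12.7186×√(1/28 + 1/12) = 4.3883
t = (x̄₁ - x̄₂)/SE = (68 - 63)/4.3883 = 1.1394
df = 38, t-critical = ±2.712
Decision: fail to reject H₀

Answer: t = 1.1394, fail to reject H₀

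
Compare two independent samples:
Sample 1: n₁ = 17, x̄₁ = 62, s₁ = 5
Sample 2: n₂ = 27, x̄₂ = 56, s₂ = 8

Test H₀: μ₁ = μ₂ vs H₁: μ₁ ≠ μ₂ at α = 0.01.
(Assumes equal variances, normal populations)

Pooled variance: s²_p = [16×5² + 26×8²]/(42) = 49.1429
s_p = 7.0102
SE = s_p×√(1/n₁ + 1/n₂) = 7.0102×√(1/17 + 1/27) = 2.1705
t = (x̄₁ - x̄₂)/SE = (62 - 56)/2.1705 = 2.7643
df = 42, t-critical = ±2.698
Decision: reject H₀

Answer: t = 2.7643, reject H₀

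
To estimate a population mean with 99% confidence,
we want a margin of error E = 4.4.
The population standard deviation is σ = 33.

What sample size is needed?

Answer: n = 374

Derivation:
z_0.005 = 2.576
n = (z×σ/E)² = (2.576×33/4.4)²
n = 373.2624
Round up: n = 374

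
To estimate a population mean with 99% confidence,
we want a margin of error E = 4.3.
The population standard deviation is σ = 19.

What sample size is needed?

Answer: n = 130

Derivation:
z_0.005 = 2.576
n = (z×σ/E)² = (2.576×19/4.3)²
n = 129.5573
Round up: n = 130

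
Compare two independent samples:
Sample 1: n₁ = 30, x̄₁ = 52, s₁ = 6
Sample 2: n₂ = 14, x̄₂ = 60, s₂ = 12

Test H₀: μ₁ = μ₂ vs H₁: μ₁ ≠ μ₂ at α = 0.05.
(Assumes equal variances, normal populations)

Pooled variance: s²_p = [29×6² + 13×12²]/(42) = 69.4286
s_p = 8.3324
SE = s_p×√(1/n₁ + 1/n₂) = 8.3324×√(1/30 + 1/14) = 2.6969
t = (x̄₁ - x̄₂)/SE = (52 - 60)/2.6969 = -2.9664
df = 42, t-critical = ±2.018
Decision: reject H₀

Answer: t = -2.9664, reject H₀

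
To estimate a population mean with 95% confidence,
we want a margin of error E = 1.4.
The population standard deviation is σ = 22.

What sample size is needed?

z_0.025 = 1.960
n = (z×σ/E)² = (1.960×22/1.4)²
n = 948.6400
Round up: n = 949

Answer: n = 949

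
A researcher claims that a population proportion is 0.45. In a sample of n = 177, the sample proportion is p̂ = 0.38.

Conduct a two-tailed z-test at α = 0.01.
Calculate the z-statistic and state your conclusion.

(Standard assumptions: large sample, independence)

H₀: p = 0.45, H₁: p ≠ 0.45
Standard error: SE = √(p₀(1-p₀)/n) = √(0.45×0.55/177) = 0.037394
z-statistic: z = (p̂ - p₀)/SE = (0.38 - 0.45)/0.037394 = -1.8720
Critical value: z_0.005 = ±2.576
p-value = 0.0612
Decision: fail to reject H₀ at α = 0.01

Answer: z = -1.8720, fail to reject H₀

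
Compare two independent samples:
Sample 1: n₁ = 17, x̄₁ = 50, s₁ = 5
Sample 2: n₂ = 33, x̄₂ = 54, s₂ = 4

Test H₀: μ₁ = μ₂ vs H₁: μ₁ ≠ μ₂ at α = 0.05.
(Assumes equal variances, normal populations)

Pooled variance: s²_p = [16×5² + 32×4²]/(48) = 19.0000
s_p = 4.3589
SE = s_p×√(1/n₁ + 1/n₂) = 4.3589×√(1/17 + 1/33) = 1.3013
t = (x̄₁ - x̄₂)/SE = (50 - 54)/1.3013 = -3.0738
df = 48, t-critical = ±2.011
Decision: reject H₀

Answer: t = -3.0738, reject H₀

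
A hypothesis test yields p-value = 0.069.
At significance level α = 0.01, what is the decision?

Answer: fail to reject H₀

Derivation:
Compare p-value to α:
0.069 ≥ 0.01
Decision: fail to reject H₀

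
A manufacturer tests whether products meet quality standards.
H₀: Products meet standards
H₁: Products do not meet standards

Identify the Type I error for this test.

A Type I error (probability α) occurs when we reject a true H₀.
A Type II error (probability β) occurs when we fail to reject a false H₀.

Answer: Rejecting good products that actually meet standards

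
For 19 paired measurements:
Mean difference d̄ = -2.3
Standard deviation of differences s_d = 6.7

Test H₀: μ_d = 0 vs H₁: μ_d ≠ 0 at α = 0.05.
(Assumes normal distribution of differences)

Answer: t = -1.4963, fail to reject H₀

Derivation:
df = n - 1 = 18
SE = s_d/√n = 6.7/√19 = 1.5371
t = d̄/SE = -2.3/1.5371 = -1.4963
Critical value: t_{0.025,18} = ±2.101
p-value ≈ 0.1519
Decision: fail to reject H₀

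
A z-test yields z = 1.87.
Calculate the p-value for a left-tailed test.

For z = 1.87:
p = P(Z < 1.87) = Φ(1.87) = 0.9693

Answer: p-value ≈ 0.9693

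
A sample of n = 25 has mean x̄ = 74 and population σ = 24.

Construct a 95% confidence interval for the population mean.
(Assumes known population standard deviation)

Confidence level: 95%, α = 0.05
z_0.025 = 1.960
SE = σ/√n = 24/√25 = 4.8000
Margin of error = 1.960 × 4.8000 = 9.4080
CI: x̄ ± margin = 74 ± 9.4080
CI: (64.5920, 83.4080)

Answer: (64.5920, 83.4080)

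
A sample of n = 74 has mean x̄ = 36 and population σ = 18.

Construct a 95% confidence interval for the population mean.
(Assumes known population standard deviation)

Confidence level: 95%, α = 0.05
z_0.025 = 1.960
SE = σ/√n = 18/√74 = 2.0925
Margin of error = 1.960 × 2.0925 = 4.1013
CI: x̄ ± margin = 36 ± 4.1013
CI: (31.8987, 40.1013)

Answer: (31.8987, 40.1013)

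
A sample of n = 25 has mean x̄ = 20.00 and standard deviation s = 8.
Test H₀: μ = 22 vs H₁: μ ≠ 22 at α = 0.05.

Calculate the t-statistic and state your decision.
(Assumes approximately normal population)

df = n - 1 = 24
SE = s/√n = 8/√25 = 1.6000
t = (x̄ - μ₀)/SE = (20.00 - 22)/1.6000 = -1.2500
Critical value: t_{0.025,24} = ±2.064
p-value ≈ 0.2234
Decision: fail to reject H₀

Answer: t = -1.2500, fail to reject H₀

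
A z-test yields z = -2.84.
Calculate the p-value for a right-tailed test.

Answer: p-value ≈ 0.9977

Derivation:
For z = -2.84:
p = P(Z > -2.84) = 1 - Φ(-2.84) = 0.9977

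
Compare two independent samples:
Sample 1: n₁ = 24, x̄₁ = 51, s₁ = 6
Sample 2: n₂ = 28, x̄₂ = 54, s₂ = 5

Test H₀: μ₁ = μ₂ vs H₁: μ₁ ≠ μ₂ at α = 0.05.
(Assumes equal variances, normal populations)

Pooled variance: s²_p = [23×6² + 27×5²]/(50) = 30.0600
s_p = 5.4827
SE = s_p×√(1/n₁ + 1/n₂) = 5.4827×√(1/24 + 1/28) = 1.5251
t = (x̄₁ - x̄₂)/SE = (51 - 54)/1.5251 = -1.9671
df = 50, t-critical = ±2.009
Decision: fail to reject H₀

Answer: t = -1.9671, fail to reject H₀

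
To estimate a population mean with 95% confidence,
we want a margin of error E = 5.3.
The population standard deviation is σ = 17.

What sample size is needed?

z_0.025 = 1.960
n = (z×σ/E)² = (1.960×17/5.3)²
n = 39.5238
Round up: n = 40

Answer: n = 40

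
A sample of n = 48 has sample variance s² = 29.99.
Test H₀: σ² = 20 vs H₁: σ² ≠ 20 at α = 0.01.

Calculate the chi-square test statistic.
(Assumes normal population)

Answer: χ² = 70.4765, fail to reject H₀

Derivation:
df = n - 1 = 47
χ² = (n-1)s²/σ₀² = 47×29.99/20 = 70.4765
Critical values: χ²_{0.995,47} = 25.775, χ²_{0.005,47} = 75.704
Rejection region: χ² < 25.775 or χ² > 75.704
Decision: fail to reject H₀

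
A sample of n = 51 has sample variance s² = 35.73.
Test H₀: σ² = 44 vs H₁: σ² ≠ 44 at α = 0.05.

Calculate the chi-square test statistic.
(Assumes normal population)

Answer: χ² = 40.6023, fail to reject H₀

Derivation:
df = n - 1 = 50
χ² = (n-1)s²/σ₀² = 50×35.73/44 = 40.6023
Critical values: χ²_{0.975,50} = 32.357, χ²_{0.025,50} = 71.420
Rejection region: χ² < 32.357 or χ² > 71.420
Decision: fail to reject H₀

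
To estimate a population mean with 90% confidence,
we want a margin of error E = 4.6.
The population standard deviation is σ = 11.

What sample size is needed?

z_0.05 = 1.645
n = (z×σ/E)² = (1.645×11/4.6)²
n = 15.4740
Round up: n = 16

Answer: n = 16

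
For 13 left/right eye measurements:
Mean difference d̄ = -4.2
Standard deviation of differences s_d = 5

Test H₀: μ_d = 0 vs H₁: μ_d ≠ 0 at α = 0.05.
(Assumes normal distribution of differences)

df = n - 1 = 12
SE = s_d/√n = 5/√13 = 1.3868
t = d̄/SE = -4.2/1.3868 = -3.0286
Critical value: t_{0.025,12} = ±2.179
p-value ≈ 0.0105
Decision: reject H₀

Answer: t = -3.0286, reject H₀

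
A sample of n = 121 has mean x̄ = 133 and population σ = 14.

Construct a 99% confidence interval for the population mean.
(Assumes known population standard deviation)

Confidence level: 99%, α = 0.01
z_0.005 = 2.576
SE = σ/√n = 14/√121 = 1.2727
Margin of error = 2.576 × 1.2727 = 3.2785
CI: x̄ ± margin = 133 ± 3.2785
CI: (129.7215, 136.2785)

Answer: (129.7215, 136.2785)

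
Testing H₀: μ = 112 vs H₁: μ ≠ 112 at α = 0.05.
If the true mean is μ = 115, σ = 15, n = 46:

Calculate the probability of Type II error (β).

SE = σ/√n = 15/√46 = 2.2116
Critical values: μ₀ ± z_0.025×SE = 112 ± 1.960×2.2116
Acceptance region: (107.6653, 116.3347)
Under H₁ (μ = 115): z_high = (116.3347 - 115)/2.2116 = 0.6035, z_low = (107.6653 - 115)/2.2116 = -3.3165
β = P(not reject | H₁) = Φ(0.6035) - Φ(-3.3165) ≈ 0.7265

Answer: β ≈ 0.7265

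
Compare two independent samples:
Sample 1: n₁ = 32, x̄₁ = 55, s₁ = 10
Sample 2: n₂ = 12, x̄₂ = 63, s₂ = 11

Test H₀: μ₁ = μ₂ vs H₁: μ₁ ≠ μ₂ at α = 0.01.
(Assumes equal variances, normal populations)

Answer: t = -2.3009, fail to reject H₀

Derivation:
Pooled variance: s²_p = [31×10² + 11×11²]/(42) = 105.5000
s_p = 10.2713
SE = s_p×√(1/n₁ + 1/n₂) = 10.2713×√(1/32 + 1/12) = 3.4769
t = (x̄₁ - x̄₂)/SE = (55 - 63)/3.4769 = -2.3009
df = 42, t-critical = ±2.698
Decision: fail to reject H₀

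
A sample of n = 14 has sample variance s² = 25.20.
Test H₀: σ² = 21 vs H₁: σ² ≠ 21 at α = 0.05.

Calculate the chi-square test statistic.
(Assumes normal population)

Answer: χ² = 15.6000, fail to reject H₀

Derivation:
df = n - 1 = 13
χ² = (n-1)s²/σ₀² = 13×25.20/21 = 15.6000
Critical values: χ²_{0.975,13} = 5.009, χ²_{0.025,13} = 24.736
Rejection region: χ² < 5.009 or χ² > 24.736
Decision: fail to reject H₀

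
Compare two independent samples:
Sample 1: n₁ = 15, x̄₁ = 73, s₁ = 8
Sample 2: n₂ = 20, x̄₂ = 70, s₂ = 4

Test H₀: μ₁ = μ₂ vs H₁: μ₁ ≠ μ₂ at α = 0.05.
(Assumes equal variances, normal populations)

Answer: t = 1.4565, fail to reject H₀

Derivation:
Pooled variance: s²_p = [14×8² + 19×4²]/(33) = 36.3636
s_p = 6.0302
SE = s_p×√(1/n₁ + 1/n₂) = 6.0302×√(1/15 + 1/20) = 2.0597
t = (x̄₁ - x̄₂)/SE = (73 - 70)/2.0597 = 1.4565
df = 33, t-critical = ±2.035
Decision: fail to reject H₀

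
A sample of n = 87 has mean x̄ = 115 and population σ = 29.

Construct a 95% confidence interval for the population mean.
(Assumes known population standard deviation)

Confidence level: 95%, α = 0.05
z_0.025 = 1.960
SE = σ/√n = 29/√87 = 3.1091
Margin of error = 1.960 × 3.1091 = 6.0938
CI: x̄ ± margin = 115 ± 6.0938
CI: (108.9062, 121.0938)

Answer: (108.9062, 121.0938)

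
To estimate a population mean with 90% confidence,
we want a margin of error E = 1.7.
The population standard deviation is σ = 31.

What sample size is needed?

z_0.05 = 1.645
n = (z×σ/E)² = (1.645×31/1.7)²
n = 899.8235
Round up: n = 900

Answer: n = 900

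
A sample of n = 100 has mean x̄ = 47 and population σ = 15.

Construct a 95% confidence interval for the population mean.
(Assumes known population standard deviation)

Confidence level: 95%, α = 0.05
z_0.025 = 1.960
SE = σ/√n = 15/√100 = 1.5000
Margin of error = 1.960 × 1.5000 = 2.9400
CI: x̄ ± margin = 47 ± 2.9400
CI: (44.0600, 49.9400)

Answer: (44.0600, 49.9400)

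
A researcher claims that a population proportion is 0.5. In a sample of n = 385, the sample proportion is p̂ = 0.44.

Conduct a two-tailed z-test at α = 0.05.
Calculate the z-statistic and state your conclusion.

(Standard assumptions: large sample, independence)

Answer: z = -2.3546, reject H₀

Derivation:
H₀: p = 0.5, H₁: p ≠ 0.5
Standard error: SE = √(p₀(1-p₀)/n) = √(0.5×0.5/385) = 0.025482
z-statistic: z = (p̂ - p₀)/SE = (0.44 - 0.5)/0.025482 = -2.3546
Critical value: z_0.025 = ±1.960
p-value = 0.0185
Decision: reject H₀ at α = 0.05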